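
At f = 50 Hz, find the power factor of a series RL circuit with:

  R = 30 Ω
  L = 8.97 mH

Step 1 — Angular frequency: ω = 2π·f = 2π·50 = 314.2 rad/s.
Step 2 — Component impedances:
  R: Z = R = 30 Ω
  L: Z = jωL = j·314.2·0.00897 = 0 + j2.818 Ω
Step 3 — Series combination: Z_total = R + L = 30 + j2.818 Ω = 30.13∠5.4° Ω.
Step 4 — Power factor: PF = cos(φ) = Re(Z)/|Z| = 30/30.132 = 0.9956.
Step 5 — Type: Im(Z) = 2.818 ⇒ lagging (phase φ = 5.4°).

PF = 0.9956 (lagging, φ = 5.4°)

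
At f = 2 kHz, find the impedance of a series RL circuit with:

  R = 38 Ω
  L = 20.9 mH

Step 1 — Angular frequency: ω = 2π·f = 2π·2000 = 1.257e+04 rad/s.
Step 2 — Component impedances:
  R: Z = R = 38 Ω
  L: Z = jωL = j·1.257e+04·0.0209 = 0 + j262.6 Ω
Step 3 — Series combination: Z_total = R + L = 38 + j262.6 Ω = 265.4∠81.8° Ω.

Z = 38 + j262.6 Ω = 265.4∠81.8° Ω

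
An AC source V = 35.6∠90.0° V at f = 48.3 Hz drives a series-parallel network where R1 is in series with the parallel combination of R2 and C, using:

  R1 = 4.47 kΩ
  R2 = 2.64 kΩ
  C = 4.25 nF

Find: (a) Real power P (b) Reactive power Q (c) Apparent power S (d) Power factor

Step 1 — Angular frequency: ω = 2π·f = 2π·48.3 = 303.5 rad/s.
Step 2 — Component impedances:
  R1: Z = R = 4470 Ω
  R2: Z = R = 2640 Ω
  C: Z = 1/(jωC) = -j/(ω·C) = 0 - j7.753e+05 Ω
Step 3 — Parallel branch: R2 || C = 1/(1/R2 + 1/C) = 2640 - j8.989 Ω.
Step 4 — Series with R1: Z_total = R1 + (R2 || C) = 7110 - j8.989 Ω = 7110∠-0.1° Ω.
Step 5 — Source phasor: V = 35.6∠90.0° V = 0 + j35.6 V.
Step 6 — Current: I = V / Z = -6.33e-06 + j0.005007 A = 0.005007∠90.1° A.
Step 7 — Complex power: S = V·I* = 0.1783 - j0.0002254 VA.
Step 8 — Real power: P = Re(S) = 0.1783 W.
Step 9 — Reactive power: Q = Im(S) = -0.0002254 VAR.
Step 10 — Apparent power: |S| = 0.1783 VA.
Step 11 — Power factor: PF = P/|S| = 1 (leading).

(a) P = 0.1783 W  (b) Q = -0.0002254 VAR  (c) S = 0.1783 VA  (d) PF = 1 (leading)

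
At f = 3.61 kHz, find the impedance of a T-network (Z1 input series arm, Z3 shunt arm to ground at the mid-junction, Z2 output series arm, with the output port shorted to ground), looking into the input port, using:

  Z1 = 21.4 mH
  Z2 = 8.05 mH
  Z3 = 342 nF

Step 1 — Angular frequency: ω = 2π·f = 2π·3610 = 2.268e+04 rad/s.
Step 2 — Component impedances:
  Z1: Z = jωL = j·2.268e+04·0.0214 = 0 + j485.4 Ω
  Z2: Z = jωL = j·2.268e+04·0.00805 = 0 + j182.6 Ω
  Z3: Z = 1/(jωC) = -j/(ω·C) = 0 - j128.9 Ω
Step 3 — With the output port shorted to ground, the output series arm Z2 runs from the junction to ground; the shunt arm Z3 also runs from the junction to ground. They appear in parallel: Z3 || Z2 = 0 - j438.5 Ω.
Step 4 — Series with input arm Z1: Z_in = Z1 + (Z3 || Z2) = 0 + j46.93 Ω = 46.93∠90.0° Ω.

Z = 0 + j46.93 Ω = 46.93∠90.0° Ω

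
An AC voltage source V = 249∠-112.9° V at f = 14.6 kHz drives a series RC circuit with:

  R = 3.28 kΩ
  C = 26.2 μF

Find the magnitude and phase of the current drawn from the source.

Step 1 — Angular frequency: ω = 2π·f = 2π·1.46e+04 = 9.173e+04 rad/s.
Step 2 — Component impedances:
  R: Z = R = 3280 Ω
  C: Z = 1/(jωC) = -j/(ω·C) = 0 - j0.4161 Ω
Step 3 — Series combination: Z_total = R + C = 3280 - j0.4161 Ω = 3280∠-0.0° Ω.
Step 4 — Source phasor: V = 249∠-112.9° V = -96.89 - j229.4 V.
Step 5 — Ohm's law: I = V / Z_total = (-96.89 - j229.4) / (3280 - j0.4161) = -0.02953 - j0.06994 A.
Step 6 — Convert to polar: |I| = 0.07591 A, ∠I = -112.9°.

I = 0.07591∠-112.9° A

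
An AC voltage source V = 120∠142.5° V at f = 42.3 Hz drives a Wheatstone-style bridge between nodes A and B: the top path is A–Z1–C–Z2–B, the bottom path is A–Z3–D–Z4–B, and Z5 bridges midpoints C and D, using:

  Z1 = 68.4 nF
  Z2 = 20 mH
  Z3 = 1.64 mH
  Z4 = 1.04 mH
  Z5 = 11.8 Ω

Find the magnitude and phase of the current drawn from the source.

Step 1 — Angular frequency: ω = 2π·f = 2π·42.3 = 265.8 rad/s.
Step 2 — Component impedances:
  Z1: Z = 1/(jωC) = -j/(ω·C) = 0 - j5.501e+04 Ω
  Z2: Z = jωL = j·265.8·0.02 = 0 + j5.316 Ω
  Z3: Z = jωL = j·265.8·0.00164 = 0 + j0.4359 Ω
  Z4: Z = jωL = j·265.8·0.00104 = 0 + j0.2764 Ω
  Z5: Z = R = 11.8 Ω
Step 3 — Bridge requires nodal analysis (the Z5 bridge couples midpoints C and D, so the two paths cannot be reduced to a simple series/parallel combination). Setting node B to ground and injecting 1 A at node A, the 3-node admittance system at A, C, D solves to V_A = Z_AB = 0.00529 + j0.7098 Ω = 0.7098∠89.6° Ω.
Step 4 — Source phasor: V = 120∠142.5° V = -95.2 + j73.05 V.
Step 5 — Ohm's law: I = V / Z_total = (-95.2 + j73.05) / (0.00529 + j0.7098) = 101.9 + j134.9 A.
Step 6 — Convert to polar: |I| = 169.1 A, ∠I = 52.9°.

I = 169.1∠52.9° A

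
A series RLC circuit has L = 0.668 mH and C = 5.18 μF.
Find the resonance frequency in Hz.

Step 1 — Resonance condition Im(Z)=0 gives ω₀ = 1/√(LC).
Step 2 — ω₀ = 1/√(0.000668·5.18e-06) = 1.7e+04 rad/s.
Step 3 — f₀ = ω₀/(2π) = 2706 Hz.

f₀ = 2706 Hz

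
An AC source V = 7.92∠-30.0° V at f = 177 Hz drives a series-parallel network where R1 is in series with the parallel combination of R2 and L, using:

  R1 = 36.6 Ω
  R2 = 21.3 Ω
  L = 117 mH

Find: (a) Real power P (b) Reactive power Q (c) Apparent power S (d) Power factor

Step 1 — Angular frequency: ω = 2π·f = 2π·177 = 1112 rad/s.
Step 2 — Component impedances:
  R1: Z = R = 36.6 Ω
  R2: Z = R = 21.3 Ω
  L: Z = jωL = j·1112·0.117 = 0 + j130.1 Ω
Step 3 — Parallel branch: R2 || L = 1/(1/R2 + 1/L) = 20.74 + j3.396 Ω.
Step 4 — Series with R1: Z_total = R1 + (R2 || L) = 57.34 + j3.396 Ω = 57.44∠3.4° Ω.
Step 5 — Source phasor: V = 7.92∠-30.0° V = 6.859 - j3.96 V.
Step 6 — Current: I = V / Z = 0.1151 - j0.07587 A = 0.1379∠-33.4° A.
Step 7 — Complex power: S = V·I* = 1.09 + j0.06455 VA.
Step 8 — Real power: P = Re(S) = 1.09 W.
Step 9 — Reactive power: Q = Im(S) = 0.06455 VAR.
Step 10 — Apparent power: |S| = 1.092 VA.
Step 11 — Power factor: PF = P/|S| = 0.9983 (lagging).

(a) P = 1.09 W  (b) Q = 0.06455 VAR  (c) S = 1.092 VA  (d) PF = 0.9983 (lagging)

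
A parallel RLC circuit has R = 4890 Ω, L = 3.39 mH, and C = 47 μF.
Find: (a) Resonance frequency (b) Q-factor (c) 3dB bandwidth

Step 1 — Resonance: ω₀ = 1/√(LC) = 1/√(0.00339·4.7e-05) = 2505 rad/s.
Step 2 — f₀ = ω₀/(2π) = 398.7 Hz.
Step 3 — Parallel Q: Q = R/(ω₀L) = 4890/(2505·0.00339) = 575.8.
Step 4 — Bandwidth: Δω = ω₀/Q = 4.351 rad/s; BW = Δω/(2π) = 0.6925 Hz.

(a) f₀ = 398.7 Hz  (b) Q = 575.8  (c) BW = 0.6925 Hz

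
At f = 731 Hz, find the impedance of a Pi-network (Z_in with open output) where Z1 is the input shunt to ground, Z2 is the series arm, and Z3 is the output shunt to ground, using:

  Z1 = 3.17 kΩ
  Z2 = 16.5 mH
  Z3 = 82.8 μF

Step 1 — Angular frequency: ω = 2π·f = 2π·731 = 4593 rad/s.
Step 2 — Component impedances:
  Z1: Z = R = 3170 Ω
  Z2: Z = jωL = j·4593·0.0165 = 0 + j75.78 Ω
  Z3: Z = 1/(jωC) = -j/(ω·C) = 0 - j2.629 Ω
Step 3 — With open output, the series arm Z2 and the output shunt Z3 appear in series to ground: Z2 + Z3 = 0 + j73.16 Ω.
Step 4 — Parallel with input shunt Z1: Z_in = Z1 || (Z2 + Z3) = 1.687 + j73.12 Ω = 73.14∠88.7° Ω.

Z = 1.687 + j73.12 Ω = 73.14∠88.7° Ω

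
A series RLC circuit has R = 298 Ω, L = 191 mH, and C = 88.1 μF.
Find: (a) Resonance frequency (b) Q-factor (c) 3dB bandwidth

Step 1 — Resonance: ω₀ = 1/√(LC) = 1/√(0.191·8.81e-05) = 243.8 rad/s.
Step 2 — f₀ = ω₀/(2π) = 38.8 Hz.
Step 3 — Series Q: Q = ω₀L/R = 243.8·0.191/298 = 0.1562.
Step 4 — Bandwidth: Δω = ω₀/Q = 1560 rad/s; BW = Δω/(2π) = 248.3 Hz.

(a) f₀ = 38.8 Hz  (b) Q = 0.1562  (c) BW = 248.3 Hz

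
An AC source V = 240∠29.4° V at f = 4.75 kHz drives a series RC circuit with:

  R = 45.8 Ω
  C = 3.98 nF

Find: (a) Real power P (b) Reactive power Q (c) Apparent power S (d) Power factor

Step 1 — Angular frequency: ω = 2π·f = 2π·4750 = 2.985e+04 rad/s.
Step 2 — Component impedances:
  R: Z = R = 45.8 Ω
  C: Z = 1/(jωC) = -j/(ω·C) = 0 - j8419 Ω
Step 3 — Series combination: Z_total = R + C = 45.8 - j8419 Ω = 8419∠-89.7° Ω.
Step 4 — Source phasor: V = 240∠29.4° V = 209.1 + j117.8 V.
Step 5 — Current: I = V / Z = -0.01386 + j0.02491 A = 0.02851∠119.1° A.
Step 6 — Complex power: S = V·I* = 0.03722 - j6.842 VA.
Step 7 — Real power: P = Re(S) = 0.03722 W.
Step 8 — Reactive power: Q = Im(S) = -6.842 VAR.
Step 9 — Apparent power: |S| = 6.842 VA.
Step 10 — Power factor: PF = P/|S| = 0.00544 (leading).

(a) P = 0.03722 W  (b) Q = -6.842 VAR  (c) S = 6.842 VA  (d) PF = 0.00544 (leading)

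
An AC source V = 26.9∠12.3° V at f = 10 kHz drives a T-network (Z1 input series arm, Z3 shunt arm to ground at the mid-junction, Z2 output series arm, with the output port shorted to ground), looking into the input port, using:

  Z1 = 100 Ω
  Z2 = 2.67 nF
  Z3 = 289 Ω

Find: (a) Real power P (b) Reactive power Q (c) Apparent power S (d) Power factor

Step 1 — Angular frequency: ω = 2π·f = 2π·1e+04 = 6.283e+04 rad/s.
Step 2 — Component impedances:
  Z1: Z = R = 100 Ω
  Z2: Z = 1/(jωC) = -j/(ω·C) = 0 - j5961 Ω
  Z3: Z = R = 289 Ω
Step 3 — With the output port shorted to ground, the output series arm Z2 runs from the junction to ground; the shunt arm Z3 also runs from the junction to ground. They appear in parallel: Z3 || Z2 = 288.3 - j13.98 Ω.
Step 4 — Series with input arm Z1: Z_in = Z1 + (Z3 || Z2) = 388.3 - j13.98 Ω = 388.6∠-2.1° Ω.
Step 5 — Source phasor: V = 26.9∠12.3° V = 26.28 + j5.731 V.
Step 6 — Current: I = V / Z = 0.06706 + j0.01717 A = 0.06923∠14.4° A.
Step 7 — Complex power: S = V·I* = 1.861 - j0.06699 VA.
Step 8 — Real power: P = Re(S) = 1.861 W.
Step 9 — Reactive power: Q = Im(S) = -0.06699 VAR.
Step 10 — Apparent power: |S| = 1.862 VA.
Step 11 — Power factor: PF = P/|S| = 0.9994 (leading).

(a) P = 1.861 W  (b) Q = -0.06699 VAR  (c) S = 1.862 VA  (d) PF = 0.9994 (leading)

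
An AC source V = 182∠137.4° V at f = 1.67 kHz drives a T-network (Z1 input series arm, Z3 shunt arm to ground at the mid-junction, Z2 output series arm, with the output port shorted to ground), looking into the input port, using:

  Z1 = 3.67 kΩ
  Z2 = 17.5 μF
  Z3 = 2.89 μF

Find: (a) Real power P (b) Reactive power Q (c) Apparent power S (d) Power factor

Step 1 — Angular frequency: ω = 2π·f = 2π·1670 = 1.049e+04 rad/s.
Step 2 — Component impedances:
  Z1: Z = R = 3670 Ω
  Z2: Z = 1/(jωC) = -j/(ω·C) = 0 - j5.446 Ω
  Z3: Z = 1/(jωC) = -j/(ω·C) = 0 - j32.98 Ω
Step 3 — With the output port shorted to ground, the output series arm Z2 runs from the junction to ground; the shunt arm Z3 also runs from the junction to ground. They appear in parallel: Z3 || Z2 = 0 - j4.674 Ω.
Step 4 — Series with input arm Z1: Z_in = Z1 + (Z3 || Z2) = 3670 - j4.674 Ω = 3670∠-0.1° Ω.
Step 5 — Source phasor: V = 182∠137.4° V = -134 + j123.2 V.
Step 6 — Current: I = V / Z = -0.03655 + j0.03352 A = 0.04959∠137.5° A.
Step 7 — Complex power: S = V·I* = 9.026 - j0.01149 VA.
Step 8 — Real power: P = Re(S) = 9.026 W.
Step 9 — Reactive power: Q = Im(S) = -0.01149 VAR.
Step 10 — Apparent power: |S| = 9.026 VA.
Step 11 — Power factor: PF = P/|S| = 1 (leading).

(a) P = 9.026 W  (b) Q = -0.01149 VAR  (c) S = 9.026 VA  (d) PF = 1 (leading)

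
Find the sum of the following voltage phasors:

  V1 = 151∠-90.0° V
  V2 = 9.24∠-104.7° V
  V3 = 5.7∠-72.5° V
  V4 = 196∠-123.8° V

Step 1 — Convert each phasor to rectangular form:
  V1 = 151·(cos(-90.0°) + j·sin(-90.0°)) = 0 - j151 V
  V2 = 9.24·(cos(-104.7°) + j·sin(-104.7°)) = -2.345 - j8.938 V
  V3 = 5.7·(cos(-72.5°) + j·sin(-72.5°)) = 1.714 - j5.436 V
  V4 = 196·(cos(-123.8°) + j·sin(-123.8°)) = -109 - j162.9 V
Step 2 — Sum components: V_total = -109.7 - j328.2 V.
Step 3 — Convert to polar: |V_total| = 346.1 V, ∠V_total = -108.5°.

V_total = 346.1∠-108.5° V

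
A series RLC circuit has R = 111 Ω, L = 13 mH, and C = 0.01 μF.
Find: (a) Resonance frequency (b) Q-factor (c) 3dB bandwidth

Step 1 — Resonance condition Im(Z)=0 gives ω₀ = 1/√(LC).
Step 2 — ω₀ = 1/√(0.013·1e-08) = 8.771e+04 rad/s.
Step 3 — f₀ = ω₀/(2π) = 1.396e+04 Hz.
Step 4 — Series Q: Q = ω₀L/R = 8.771e+04·0.013/111 = 10.27.
Step 5 — 3dB bandwidth: Δω = ω₀/Q = 8538 rad/s; BW = Δω/(2π) = 1359 Hz.

(a) f₀ = 1.396e+04 Hz  (b) Q = 10.27  (c) BW = 1359 Hz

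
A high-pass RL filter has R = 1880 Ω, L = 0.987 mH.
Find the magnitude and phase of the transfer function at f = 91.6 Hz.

Step 1 — Angular frequency: ω = 2π·91.6 = 575.5 rad/s.
Step 2 — Transfer function: H(jω) = jωL/(R + jωL).
Step 3 — Numerator jωL = j·0.5681; denominator R + jωL = 1880 + j0.5681.
Step 4 — H = 9.13e-08 + j0.0003022.
Step 5 — Magnitude: |H| = 0.0003022 (-70.4 dB); phase: φ = 90.0°.

|H| = 0.0003022 (-70.4 dB), φ = 90.0°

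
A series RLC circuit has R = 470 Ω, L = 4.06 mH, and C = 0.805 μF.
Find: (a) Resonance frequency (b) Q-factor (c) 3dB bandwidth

Step 1 — Resonance condition Im(Z)=0 gives ω₀ = 1/√(LC).
Step 2 — ω₀ = 1/√(0.00406·8.05e-07) = 1.749e+04 rad/s.
Step 3 — f₀ = ω₀/(2π) = 2784 Hz.
Step 4 — Series Q: Q = ω₀L/R = 1.749e+04·0.00406/470 = 0.1511.
Step 5 — 3dB bandwidth: Δω = ω₀/Q = 1.158e+05 rad/s; BW = Δω/(2π) = 1.842e+04 Hz.

(a) f₀ = 2784 Hz  (b) Q = 0.1511  (c) BW = 1.842e+04 Hz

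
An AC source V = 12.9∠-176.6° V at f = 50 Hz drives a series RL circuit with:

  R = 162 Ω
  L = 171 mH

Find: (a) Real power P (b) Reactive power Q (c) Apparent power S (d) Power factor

Step 1 — Angular frequency: ω = 2π·f = 2π·50 = 314.2 rad/s.
Step 2 — Component impedances:
  R: Z = R = 162 Ω
  L: Z = jωL = j·314.2·0.171 = 0 + j53.72 Ω
Step 3 — Series combination: Z_total = R + L = 162 + j53.72 Ω = 170.7∠18.3° Ω.
Step 4 — Source phasor: V = 12.9∠-176.6° V = -12.88 - j0.7651 V.
Step 5 — Current: I = V / Z = -0.07303 + j0.01949 A = 0.07558∠165.1° A.
Step 6 — Complex power: S = V·I* = 0.9255 + j0.3069 VA.
Step 7 — Real power: P = Re(S) = 0.9255 W.
Step 8 — Reactive power: Q = Im(S) = 0.3069 VAR.
Step 9 — Apparent power: |S| = 0.975 VA.
Step 10 — Power factor: PF = P/|S| = 0.9492 (lagging).

(a) P = 0.9255 W  (b) Q = 0.3069 VAR  (c) S = 0.975 VA  (d) PF = 0.9492 (lagging)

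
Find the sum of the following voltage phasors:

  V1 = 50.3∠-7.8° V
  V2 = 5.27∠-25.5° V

Step 1 — Convert each phasor to rectangular form:
  V1 = 50.3·(cos(-7.8°) + j·sin(-7.8°)) = 49.83 - j6.826 V
  V2 = 5.27·(cos(-25.5°) + j·sin(-25.5°)) = 4.757 - j2.269 V
Step 2 — Sum components: V_total = 54.59 - j9.095 V.
Step 3 — Convert to polar: |V_total| = 55.34 V, ∠V_total = -9.5°.

V_total = 55.34∠-9.5° V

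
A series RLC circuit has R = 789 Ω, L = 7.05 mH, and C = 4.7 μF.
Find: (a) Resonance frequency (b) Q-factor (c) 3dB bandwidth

Step 1 — Resonance condition Im(Z)=0 gives ω₀ = 1/√(LC).
Step 2 — ω₀ = 1/√(0.00705·4.7e-06) = 5494 rad/s.
Step 3 — f₀ = ω₀/(2π) = 874.3 Hz.
Step 4 — Series Q: Q = ω₀L/R = 5494·0.00705/789 = 0.04909.
Step 5 — 3dB bandwidth: Δω = ω₀/Q = 1.119e+05 rad/s; BW = Δω/(2π) = 1.781e+04 Hz.

(a) f₀ = 874.3 Hz  (b) Q = 0.04909  (c) BW = 1.781e+04 Hz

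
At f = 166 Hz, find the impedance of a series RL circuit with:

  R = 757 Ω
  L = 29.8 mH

Step 1 — Angular frequency: ω = 2π·f = 2π·166 = 1043 rad/s.
Step 2 — Component impedances:
  R: Z = R = 757 Ω
  L: Z = jωL = j·1043·0.0298 = 0 + j31.08 Ω
Step 3 — Series combination: Z_total = R + L = 757 + j31.08 Ω = 757.6∠2.4° Ω.

Z = 757 + j31.08 Ω = 757.6∠2.4° Ω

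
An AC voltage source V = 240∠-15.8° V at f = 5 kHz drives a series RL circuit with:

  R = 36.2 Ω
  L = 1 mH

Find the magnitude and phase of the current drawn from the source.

Step 1 — Angular frequency: ω = 2π·f = 2π·5000 = 3.142e+04 rad/s.
Step 2 — Component impedances:
  R: Z = R = 36.2 Ω
  L: Z = jωL = j·3.142e+04·0.001 = 0 + j31.42 Ω
Step 3 — Series combination: Z_total = R + L = 36.2 + j31.42 Ω = 47.93∠41.0° Ω.
Step 4 — Source phasor: V = 240∠-15.8° V = 230.9 - j65.35 V.
Step 5 — Ohm's law: I = V / Z_total = (230.9 - j65.35) / (36.2 + j31.42) = 2.745 - j4.188 A.
Step 6 — Convert to polar: |I| = 5.007 A, ∠I = -56.8°.

I = 5.007∠-56.8° A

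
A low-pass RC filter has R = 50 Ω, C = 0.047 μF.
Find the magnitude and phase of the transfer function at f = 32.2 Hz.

Step 1 — Angular frequency: ω = 2π·32.2 = 202.3 rad/s.
Step 2 — Transfer function: H(jω) = 1/(1 + jωRC).
Step 3 — Denominator: 1 + jωRC = 1 + j·202.3·50·4.7e-08 = 1 + j0.0004754.
Step 4 — H = 1 - j0.0004754.
Step 5 — Magnitude: |H| = 1 (-0.0 dB); phase: φ = -0.0°.

|H| = 1 (-0.0 dB), φ = -0.0°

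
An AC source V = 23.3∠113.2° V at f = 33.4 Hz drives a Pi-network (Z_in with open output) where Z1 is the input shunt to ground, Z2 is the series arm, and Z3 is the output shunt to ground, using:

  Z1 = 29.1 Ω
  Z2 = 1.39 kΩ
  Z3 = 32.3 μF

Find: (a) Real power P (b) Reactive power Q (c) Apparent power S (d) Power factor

Step 1 — Angular frequency: ω = 2π·f = 2π·33.4 = 209.9 rad/s.
Step 2 — Component impedances:
  Z1: Z = R = 29.1 Ω
  Z2: Z = R = 1390 Ω
  Z3: Z = 1/(jωC) = -j/(ω·C) = 0 - j147.5 Ω
Step 3 — With open output, the series arm Z2 and the output shunt Z3 appear in series to ground: Z2 + Z3 = 1390 - j147.5 Ω.
Step 4 — Parallel with input shunt Z1: Z_in = Z1 || (Z2 + Z3) = 28.51 - j0.06137 Ω = 28.51∠-0.1° Ω.
Step 5 — Source phasor: V = 23.3∠113.2° V = -9.179 + j21.42 V.
Step 6 — Current: I = V / Z = -0.3236 + j0.7505 A = 0.8173∠113.3° A.
Step 7 — Complex power: S = V·I* = 19.04 - j0.04099 VA.
Step 8 — Real power: P = Re(S) = 19.04 W.
Step 9 — Reactive power: Q = Im(S) = -0.04099 VAR.
Step 10 — Apparent power: |S| = 19.04 VA.
Step 11 — Power factor: PF = P/|S| = 1 (leading).

(a) P = 19.04 W  (b) Q = -0.04099 VAR  (c) S = 19.04 VA  (d) PF = 1 (leading)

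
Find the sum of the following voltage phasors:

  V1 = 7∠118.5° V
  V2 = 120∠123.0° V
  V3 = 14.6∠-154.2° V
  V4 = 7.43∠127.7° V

Step 1 — Convert each phasor to rectangular form:
  V1 = 7·(cos(118.5°) + j·sin(118.5°)) = -3.34 + j6.152 V
  V2 = 120·(cos(123.0°) + j·sin(123.0°)) = -65.36 + j100.6 V
  V3 = 14.6·(cos(-154.2°) + j·sin(-154.2°)) = -13.14 - j6.354 V
  V4 = 7.43·(cos(127.7°) + j·sin(127.7°)) = -4.544 + j5.879 V
Step 2 — Sum components: V_total = -86.39 + j106.3 V.
Step 3 — Convert to polar: |V_total| = 137 V, ∠V_total = 129.1°.

V_total = 137∠129.1° V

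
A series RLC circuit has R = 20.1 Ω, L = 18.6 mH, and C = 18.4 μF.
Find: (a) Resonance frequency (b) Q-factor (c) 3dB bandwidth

Step 1 — Resonance: ω₀ = 1/√(LC) = 1/√(0.0186·1.84e-05) = 1709 rad/s.
Step 2 — f₀ = ω₀/(2π) = 272.1 Hz.
Step 3 — Series Q: Q = ω₀L/R = 1709·0.0186/20.1 = 1.582.
Step 4 — Bandwidth: Δω = ω₀/Q = 1081 rad/s; BW = Δω/(2π) = 172 Hz.

(a) f₀ = 272.1 Hz  (b) Q = 1.582  (c) BW = 172 Hz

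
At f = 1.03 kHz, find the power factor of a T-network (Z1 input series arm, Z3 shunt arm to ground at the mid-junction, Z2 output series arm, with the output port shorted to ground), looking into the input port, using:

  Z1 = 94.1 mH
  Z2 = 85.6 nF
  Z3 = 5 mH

Step 1 — Angular frequency: ω = 2π·f = 2π·1030 = 6472 rad/s.
Step 2 — Component impedances:
  Z1: Z = jωL = j·6472·0.0941 = 0 + j609 Ω
  Z2: Z = 1/(jωC) = -j/(ω·C) = 0 - j1805 Ω
  Z3: Z = jωL = j·6472·0.005 = 0 + j32.36 Ω
Step 3 — With the output port shorted to ground, the output series arm Z2 runs from the junction to ground; the shunt arm Z3 also runs from the junction to ground. They appear in parallel: Z3 || Z2 = 0 + j32.95 Ω.
Step 4 — Series with input arm Z1: Z_in = Z1 + (Z3 || Z2) = 0 + j641.9 Ω = 641.9∠90.0° Ω.
Step 5 — Power factor: PF = cos(φ) = Re(Z)/|Z| = 0/641.9 = 0.
Step 6 — Type: Im(Z) = 641.9 ⇒ lagging (phase φ = 90.0°).

PF = 0 (lagging, φ = 90.0°)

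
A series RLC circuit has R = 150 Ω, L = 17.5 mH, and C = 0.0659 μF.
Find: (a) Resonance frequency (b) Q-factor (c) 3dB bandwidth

Step 1 — Resonance: ω₀ = 1/√(LC) = 1/√(0.0175·6.59e-08) = 2.945e+04 rad/s.
Step 2 — f₀ = ω₀/(2π) = 4687 Hz.
Step 3 — Series Q: Q = ω₀L/R = 2.945e+04·0.0175/150 = 3.435.
Step 4 — Bandwidth: Δω = ω₀/Q = 8571 rad/s; BW = Δω/(2π) = 1364 Hz.

(a) f₀ = 4687 Hz  (b) Q = 3.435  (c) BW = 1364 Hz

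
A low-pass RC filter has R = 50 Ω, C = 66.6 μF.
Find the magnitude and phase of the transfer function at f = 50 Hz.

Step 1 — Angular frequency: ω = 2π·50 = 314.2 rad/s.
Step 2 — Transfer function: H(jω) = 1/(1 + jωRC).
Step 3 — Denominator: 1 + jωRC = 1 + j·314.2·50·6.66e-05 = 1 + j1.046.
Step 4 — H = 0.4775 - j0.4995.
Step 5 — Magnitude: |H| = 0.691 (-3.2 dB); phase: φ = -46.3°.

|H| = 0.691 (-3.2 dB), φ = -46.3°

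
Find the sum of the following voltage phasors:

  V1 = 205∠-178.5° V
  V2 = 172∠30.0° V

Step 1 — Convert each phasor to rectangular form:
  V1 = 205·(cos(-178.5°) + j·sin(-178.5°)) = -204.9 - j5.366 V
  V2 = 172·(cos(30.0°) + j·sin(30.0°)) = 149 + j86 V
Step 2 — Sum components: V_total = -55.97 + j80.63 V.
Step 3 — Convert to polar: |V_total| = 98.16 V, ∠V_total = 124.8°.

V_total = 98.16∠124.8° V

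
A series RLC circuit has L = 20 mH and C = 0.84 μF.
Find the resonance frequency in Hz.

Step 1 — Resonance condition Im(Z)=0 gives ω₀ = 1/√(LC).
Step 2 — ω₀ = 1/√(0.02·8.4e-07) = 7715 rad/s.
Step 3 — f₀ = ω₀/(2π) = 1228 Hz.

f₀ = 1228 Hz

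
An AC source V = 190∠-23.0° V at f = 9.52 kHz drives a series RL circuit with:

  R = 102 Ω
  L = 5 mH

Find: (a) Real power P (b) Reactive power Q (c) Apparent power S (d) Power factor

Step 1 — Angular frequency: ω = 2π·f = 2π·9520 = 5.982e+04 rad/s.
Step 2 — Component impedances:
  R: Z = R = 102 Ω
  L: Z = jωL = j·5.982e+04·0.005 = 0 + j299.1 Ω
Step 3 — Series combination: Z_total = R + L = 102 + j299.1 Ω = 316∠71.2° Ω.
Step 4 — Source phasor: V = 190∠-23.0° V = 174.9 - j74.24 V.
Step 5 — Current: I = V / Z = -0.0437 - j0.5997 A = 0.6013∠-94.2° A.
Step 6 — Complex power: S = V·I* = 36.88 + j108.1 VA.
Step 7 — Real power: P = Re(S) = 36.88 W.
Step 8 — Reactive power: Q = Im(S) = 108.1 VAR.
Step 9 — Apparent power: |S| = 114.2 VA.
Step 10 — Power factor: PF = P/|S| = 0.3228 (lagging).

(a) P = 36.88 W  (b) Q = 108.1 VAR  (c) S = 114.2 VA  (d) PF = 0.3228 (lagging)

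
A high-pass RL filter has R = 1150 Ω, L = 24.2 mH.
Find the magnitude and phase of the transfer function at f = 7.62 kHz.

Step 1 — Angular frequency: ω = 2π·7620 = 4.788e+04 rad/s.
Step 2 — Transfer function: H(jω) = jωL/(R + jωL).
Step 3 — Numerator jωL = j·1159; denominator R + jωL = 1150 + j1159.
Step 4 — H = 0.5037 + j0.5.
Step 5 — Magnitude: |H| = 0.7097 (-3.0 dB); phase: φ = 44.8°.

|H| = 0.7097 (-3.0 dB), φ = 44.8°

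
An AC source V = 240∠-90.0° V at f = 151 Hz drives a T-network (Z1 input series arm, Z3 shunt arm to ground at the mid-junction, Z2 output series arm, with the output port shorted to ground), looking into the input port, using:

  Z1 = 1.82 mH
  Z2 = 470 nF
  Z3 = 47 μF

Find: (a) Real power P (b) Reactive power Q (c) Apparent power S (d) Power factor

Step 1 — Angular frequency: ω = 2π·f = 2π·151 = 948.8 rad/s.
Step 2 — Component impedances:
  Z1: Z = jωL = j·948.8·0.00182 = 0 + j1.727 Ω
  Z2: Z = 1/(jωC) = -j/(ω·C) = 0 - j2243 Ω
  Z3: Z = 1/(jωC) = -j/(ω·C) = 0 - j22.43 Ω
Step 3 — With the output port shorted to ground, the output series arm Z2 runs from the junction to ground; the shunt arm Z3 also runs from the junction to ground. They appear in parallel: Z3 || Z2 = 0 - j22.2 Ω.
Step 4 — Series with input arm Z1: Z_in = Z1 + (Z3 || Z2) = 0 - j20.48 Ω = 20.48∠-90.0° Ω.
Step 5 — Source phasor: V = 240∠-90.0° V = 0 - j240 V.
Step 6 — Current: I = V / Z = 11.72 A = 11.72∠0.0° A.
Step 7 — Complex power: S = V·I* = 0 - j2813 VA.
Step 8 — Real power: P = Re(S) = 0 W.
Step 9 — Reactive power: Q = Im(S) = -2813 VAR.
Step 10 — Apparent power: |S| = 2813 VA.
Step 11 — Power factor: PF = P/|S| = 0 (leading).

(a) P = 0 W  (b) Q = -2813 VAR  (c) S = 2813 VA  (d) PF = 0 (leading)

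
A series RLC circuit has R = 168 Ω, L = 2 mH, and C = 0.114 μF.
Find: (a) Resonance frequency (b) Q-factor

Step 1 — Resonance condition Im(Z)=0 gives ω₀ = 1/√(LC).
Step 2 — ω₀ = 1/√(0.002·1.14e-07) = 6.623e+04 rad/s.
Step 3 — f₀ = ω₀/(2π) = 1.054e+04 Hz.
Step 4 — Series Q: Q = ω₀L/R = 6.623e+04·0.002/168 = 0.7884.

(a) f₀ = 1.054e+04 Hz  (b) Q = 0.7884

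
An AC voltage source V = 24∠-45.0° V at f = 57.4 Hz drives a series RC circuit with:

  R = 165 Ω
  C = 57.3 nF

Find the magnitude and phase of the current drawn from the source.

Step 1 — Angular frequency: ω = 2π·f = 2π·57.4 = 360.7 rad/s.
Step 2 — Component impedances:
  R: Z = R = 165 Ω
  C: Z = 1/(jωC) = -j/(ω·C) = 0 - j4.839e+04 Ω
Step 3 — Series combination: Z_total = R + C = 165 - j4.839e+04 Ω = 4.839e+04∠-89.8° Ω.
Step 4 — Source phasor: V = 24∠-45.0° V = 16.97 - j16.97 V.
Step 5 — Ohm's law: I = V / Z_total = (16.97 - j16.97) / (165 - j4.839e+04) = 0.0003519 + j0.0003495 A.
Step 6 — Convert to polar: |I| = 0.000496 A, ∠I = 44.8°.

I = 0.000496∠44.8° A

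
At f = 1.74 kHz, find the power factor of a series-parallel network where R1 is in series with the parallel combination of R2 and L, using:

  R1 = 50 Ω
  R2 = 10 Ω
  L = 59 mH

Step 1 — Angular frequency: ω = 2π·f = 2π·1740 = 1.093e+04 rad/s.
Step 2 — Component impedances:
  R1: Z = R = 50 Ω
  R2: Z = R = 10 Ω
  L: Z = jωL = j·1.093e+04·0.059 = 0 + j645 Ω
Step 3 — Parallel branch: R2 || L = 1/(1/R2 + 1/L) = 9.998 + j0.155 Ω.
Step 4 — Series with R1: Z_total = R1 + (R2 || L) = 60 + j0.155 Ω = 60∠0.1° Ω.
Step 5 — Power factor: PF = cos(φ) = Re(Z)/|Z| = 60/60 = 1.
Step 6 — Type: Im(Z) = 0.155 ⇒ lagging (phase φ = 0.1°).

PF = 1 (lagging, φ = 0.1°)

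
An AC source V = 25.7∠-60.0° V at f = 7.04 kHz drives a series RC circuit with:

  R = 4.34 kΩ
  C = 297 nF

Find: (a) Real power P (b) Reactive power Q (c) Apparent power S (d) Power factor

Step 1 — Angular frequency: ω = 2π·f = 2π·7040 = 4.423e+04 rad/s.
Step 2 — Component impedances:
  R: Z = R = 4340 Ω
  C: Z = 1/(jωC) = -j/(ω·C) = 0 - j76.12 Ω
Step 3 — Series combination: Z_total = R + C = 4340 - j76.12 Ω = 4341∠-1.0° Ω.
Step 4 — Source phasor: V = 25.7∠-60.0° V = 12.85 - j22.26 V.
Step 5 — Current: I = V / Z = 0.00305 - j0.005075 A = 0.005921∠-59.0° A.
Step 6 — Complex power: S = V·I* = 0.1521 - j0.002668 VA.
Step 7 — Real power: P = Re(S) = 0.1521 W.
Step 8 — Reactive power: Q = Im(S) = -0.002668 VAR.
Step 9 — Apparent power: |S| = 0.1522 VA.
Step 10 — Power factor: PF = P/|S| = 0.9998 (leading).

(a) P = 0.1521 W  (b) Q = -0.002668 VAR  (c) S = 0.1522 VA  (d) PF = 0.9998 (leading)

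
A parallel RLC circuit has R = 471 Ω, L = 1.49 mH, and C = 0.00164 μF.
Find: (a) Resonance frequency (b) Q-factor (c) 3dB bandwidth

Step 1 — Resonance: ω₀ = 1/√(LC) = 1/√(0.00149·1.64e-09) = 6.397e+05 rad/s.
Step 2 — f₀ = ω₀/(2π) = 1.018e+05 Hz.
Step 3 — Parallel Q: Q = R/(ω₀L) = 471/(6.397e+05·0.00149) = 0.4941.
Step 4 — Bandwidth: Δω = ω₀/Q = 1.295e+06 rad/s; BW = Δω/(2π) = 2.06e+05 Hz.

(a) f₀ = 1.018e+05 Hz  (b) Q = 0.4941  (c) BW = 2.06e+05 Hz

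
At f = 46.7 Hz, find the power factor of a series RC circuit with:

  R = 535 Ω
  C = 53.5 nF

Step 1 — Angular frequency: ω = 2π·f = 2π·46.7 = 293.4 rad/s.
Step 2 — Component impedances:
  R: Z = R = 535 Ω
  C: Z = 1/(jωC) = -j/(ω·C) = 0 - j6.37e+04 Ω
Step 3 — Series combination: Z_total = R + C = 535 - j6.37e+04 Ω = 6.37e+04∠-89.5° Ω.
Step 4 — Power factor: PF = cos(φ) = Re(Z)/|Z| = 535/63704 = 0.008398.
Step 5 — Type: Im(Z) = -6.37e+04 ⇒ leading (phase φ = -89.5°).

PF = 0.008398 (leading, φ = -89.5°)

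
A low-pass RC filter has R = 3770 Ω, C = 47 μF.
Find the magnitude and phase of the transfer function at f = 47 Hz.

Step 1 — Angular frequency: ω = 2π·47 = 295.3 rad/s.
Step 2 — Transfer function: H(jω) = 1/(1 + jωRC).
Step 3 — Denominator: 1 + jωRC = 1 + j·295.3·3770·4.7e-05 = 1 + j52.33.
Step 4 — H = 0.0003651 - j0.0191.
Step 5 — Magnitude: |H| = 0.01911 (-34.4 dB); phase: φ = -88.9°.

|H| = 0.01911 (-34.4 dB), φ = -88.9°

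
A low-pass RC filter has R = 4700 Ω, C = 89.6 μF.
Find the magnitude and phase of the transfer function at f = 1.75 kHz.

Step 1 — Angular frequency: ω = 2π·1750 = 1.1e+04 rad/s.
Step 2 — Transfer function: H(jω) = 1/(1 + jωRC).
Step 3 — Denominator: 1 + jωRC = 1 + j·1.1e+04·4700·8.96e-05 = 1 + j4630.
Step 4 — H = 4.664e-08 - j0.000216.
Step 5 — Magnitude: |H| = 0.000216 (-73.3 dB); phase: φ = -90.0°.

|H| = 0.000216 (-73.3 dB), φ = -90.0°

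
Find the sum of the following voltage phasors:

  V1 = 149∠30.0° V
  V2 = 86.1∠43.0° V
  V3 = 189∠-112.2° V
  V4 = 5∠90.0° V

Step 1 — Convert each phasor to rectangular form:
  V1 = 149·(cos(30.0°) + j·sin(30.0°)) = 129 + j74.5 V
  V2 = 86.1·(cos(43.0°) + j·sin(43.0°)) = 62.97 + j58.72 V
  V3 = 189·(cos(-112.2°) + j·sin(-112.2°)) = -71.41 - j175 V
  V4 = 5·(cos(90.0°) + j·sin(90.0°)) = 0 + j5 V
Step 2 — Sum components: V_total = 120.6 - j36.77 V.
Step 3 — Convert to polar: |V_total| = 126.1 V, ∠V_total = -17.0°.

V_total = 126.1∠-17.0° V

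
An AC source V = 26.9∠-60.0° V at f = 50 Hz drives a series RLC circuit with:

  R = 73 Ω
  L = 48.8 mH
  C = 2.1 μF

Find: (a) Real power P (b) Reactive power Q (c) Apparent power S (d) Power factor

Step 1 — Angular frequency: ω = 2π·f = 2π·50 = 314.2 rad/s.
Step 2 — Component impedances:
  R: Z = R = 73 Ω
  L: Z = jωL = j·314.2·0.0488 = 0 + j15.33 Ω
  C: Z = 1/(jωC) = -j/(ω·C) = 0 - j1516 Ω
Step 3 — Series combination: Z_total = R + L + C = 73 - j1500 Ω = 1502∠-87.2° Ω.
Step 4 — Source phasor: V = 26.9∠-60.0° V = 13.45 - j23.3 V.
Step 5 — Current: I = V / Z = 0.01592 + j0.008189 A = 0.01791∠27.2° A.
Step 6 — Complex power: S = V·I* = 0.02341 - j0.4811 VA.
Step 7 — Real power: P = Re(S) = 0.02341 W.
Step 8 — Reactive power: Q = Im(S) = -0.4811 VAR.
Step 9 — Apparent power: |S| = 0.4817 VA.
Step 10 — Power factor: PF = P/|S| = 0.0486 (leading).

(a) P = 0.02341 W  (b) Q = -0.4811 VAR  (c) S = 0.4817 VA  (d) PF = 0.0486 (leading)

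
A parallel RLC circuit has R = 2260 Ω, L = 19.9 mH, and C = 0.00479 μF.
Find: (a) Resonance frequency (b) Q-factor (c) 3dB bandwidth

Step 1 — Resonance: ω₀ = 1/√(LC) = 1/√(0.0199·4.79e-09) = 1.024e+05 rad/s.
Step 2 — f₀ = ω₀/(2π) = 1.63e+04 Hz.
Step 3 — Parallel Q: Q = R/(ω₀L) = 2260/(1.024e+05·0.0199) = 1.109.
Step 4 — Bandwidth: Δω = ω₀/Q = 9.238e+04 rad/s; BW = Δω/(2π) = 1.47e+04 Hz.

(a) f₀ = 1.63e+04 Hz  (b) Q = 1.109  (c) BW = 1.47e+04 Hz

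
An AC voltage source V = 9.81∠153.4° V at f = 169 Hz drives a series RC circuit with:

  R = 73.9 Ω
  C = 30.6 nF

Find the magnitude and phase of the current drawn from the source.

Step 1 — Angular frequency: ω = 2π·f = 2π·169 = 1062 rad/s.
Step 2 — Component impedances:
  R: Z = R = 73.9 Ω
  C: Z = 1/(jωC) = -j/(ω·C) = 0 - j3.078e+04 Ω
Step 3 — Series combination: Z_total = R + C = 73.9 - j3.078e+04 Ω = 3.078e+04∠-89.9° Ω.
Step 4 — Source phasor: V = 9.81∠153.4° V = -8.772 + j4.393 V.
Step 5 — Ohm's law: I = V / Z_total = (-8.772 + j4.393) / (73.9 - j3.078e+04) = -0.0001434 - j0.0002847 A.
Step 6 — Convert to polar: |I| = 0.0003188 A, ∠I = -116.7°.

I = 0.0003188∠-116.7° A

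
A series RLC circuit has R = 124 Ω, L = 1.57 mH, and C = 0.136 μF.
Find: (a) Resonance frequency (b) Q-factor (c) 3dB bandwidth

Step 1 — Resonance condition Im(Z)=0 gives ω₀ = 1/√(LC).
Step 2 — ω₀ = 1/√(0.00157·1.36e-07) = 6.844e+04 rad/s.
Step 3 — f₀ = ω₀/(2π) = 1.089e+04 Hz.
Step 4 — Series Q: Q = ω₀L/R = 6.844e+04·0.00157/124 = 0.8665.
Step 5 — 3dB bandwidth: Δω = ω₀/Q = 7.898e+04 rad/s; BW = Δω/(2π) = 1.257e+04 Hz.

(a) f₀ = 1.089e+04 Hz  (b) Q = 0.8665  (c) BW = 1.257e+04 Hz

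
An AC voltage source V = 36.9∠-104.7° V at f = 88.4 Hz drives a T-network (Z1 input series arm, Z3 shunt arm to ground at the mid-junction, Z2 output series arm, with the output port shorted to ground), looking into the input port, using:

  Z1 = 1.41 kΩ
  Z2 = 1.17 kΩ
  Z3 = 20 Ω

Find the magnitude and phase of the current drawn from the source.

Step 1 — Angular frequency: ω = 2π·f = 2π·88.4 = 555.4 rad/s.
Step 2 — Component impedances:
  Z1: Z = R = 1410 Ω
  Z2: Z = R = 1170 Ω
  Z3: Z = R = 20 Ω
Step 3 — With the output port shorted to ground, the output series arm Z2 runs from the junction to ground; the shunt arm Z3 also runs from the junction to ground. They appear in parallel: Z3 || Z2 = 19.66 Ω.
Step 4 — Series with input arm Z1: Z_in = Z1 + (Z3 || Z2) = 1430 Ω = 1430∠0.0° Ω.
Step 5 — Source phasor: V = 36.9∠-104.7° V = -9.364 - j35.69 V.
Step 6 — Ohm's law: I = V / Z_total = (-9.364 - j35.69) / (1430) = -0.00655 - j0.02497 A.
Step 7 — Convert to polar: |I| = 0.02581 A, ∠I = -104.7°.

I = 0.02581∠-104.7° A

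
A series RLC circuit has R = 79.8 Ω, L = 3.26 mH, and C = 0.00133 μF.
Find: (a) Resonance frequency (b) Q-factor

Step 1 — Resonance condition Im(Z)=0 gives ω₀ = 1/√(LC).
Step 2 — ω₀ = 1/√(0.00326·1.33e-09) = 4.802e+05 rad/s.
Step 3 — f₀ = ω₀/(2π) = 7.643e+04 Hz.
Step 4 — Series Q: Q = ω₀L/R = 4.802e+05·0.00326/79.8 = 19.62.

(a) f₀ = 7.643e+04 Hz  (b) Q = 19.62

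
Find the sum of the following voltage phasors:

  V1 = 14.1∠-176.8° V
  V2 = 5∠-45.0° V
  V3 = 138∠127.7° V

Step 1 — Convert each phasor to rectangular form:
  V1 = 14.1·(cos(-176.8°) + j·sin(-176.8°)) = -14.08 - j0.7871 V
  V2 = 5·(cos(-45.0°) + j·sin(-45.0°)) = 3.536 - j3.536 V
  V3 = 138·(cos(127.7°) + j·sin(127.7°)) = -84.39 + j109.2 V
Step 2 — Sum components: V_total = -94.93 + j104.9 V.
Step 3 — Convert to polar: |V_total| = 141.5 V, ∠V_total = 132.2°.

V_total = 141.5∠132.2° V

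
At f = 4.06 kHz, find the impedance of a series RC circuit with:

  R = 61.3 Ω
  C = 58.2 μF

Step 1 — Angular frequency: ω = 2π·f = 2π·4060 = 2.551e+04 rad/s.
Step 2 — Component impedances:
  R: Z = R = 61.3 Ω
  C: Z = 1/(jωC) = -j/(ω·C) = 0 - j0.6736 Ω
Step 3 — Series combination: Z_total = R + C = 61.3 - j0.6736 Ω = 61.3∠-0.6° Ω.

Z = 61.3 - j0.6736 Ω = 61.3∠-0.6° Ω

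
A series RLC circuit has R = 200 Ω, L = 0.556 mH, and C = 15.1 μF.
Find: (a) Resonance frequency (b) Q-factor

Step 1 — Resonance condition Im(Z)=0 gives ω₀ = 1/√(LC).
Step 2 — ω₀ = 1/√(0.000556·1.51e-05) = 1.091e+04 rad/s.
Step 3 — f₀ = ω₀/(2π) = 1737 Hz.
Step 4 — Series Q: Q = ω₀L/R = 1.091e+04·0.000556/200 = 0.03034.

(a) f₀ = 1737 Hz  (b) Q = 0.03034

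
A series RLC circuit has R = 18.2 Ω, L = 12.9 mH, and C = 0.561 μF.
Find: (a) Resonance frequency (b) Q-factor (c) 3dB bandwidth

Step 1 — Resonance: ω₀ = 1/√(LC) = 1/√(0.0129·5.61e-07) = 1.176e+04 rad/s.
Step 2 — f₀ = ω₀/(2π) = 1871 Hz.
Step 3 — Series Q: Q = ω₀L/R = 1.176e+04·0.0129/18.2 = 8.332.
Step 4 — Bandwidth: Δω = ω₀/Q = 1411 rad/s; BW = Δω/(2π) = 224.5 Hz.

(a) f₀ = 1871 Hz  (b) Q = 8.332  (c) BW = 224.5 Hz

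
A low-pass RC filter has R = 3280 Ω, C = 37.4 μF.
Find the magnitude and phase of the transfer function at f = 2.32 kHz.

Step 1 — Angular frequency: ω = 2π·2320 = 1.458e+04 rad/s.
Step 2 — Transfer function: H(jω) = 1/(1 + jωRC).
Step 3 — Denominator: 1 + jωRC = 1 + j·1.458e+04·3280·3.74e-05 = 1 + j1788.
Step 4 — H = 3.127e-07 - j0.0005592.
Step 5 — Magnitude: |H| = 0.0005592 (-65.0 dB); phase: φ = -90.0°.

|H| = 0.0005592 (-65.0 dB), φ = -90.0°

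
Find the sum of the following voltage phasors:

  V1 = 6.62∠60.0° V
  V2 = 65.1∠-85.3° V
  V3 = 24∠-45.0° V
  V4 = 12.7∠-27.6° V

Step 1 — Convert each phasor to rectangular form:
  V1 = 6.62·(cos(60.0°) + j·sin(60.0°)) = 3.31 + j5.733 V
  V2 = 65.1·(cos(-85.3°) + j·sin(-85.3°)) = 5.334 - j64.88 V
  V3 = 24·(cos(-45.0°) + j·sin(-45.0°)) = 16.97 - j16.97 V
  V4 = 12.7·(cos(-27.6°) + j·sin(-27.6°)) = 11.25 - j5.884 V
Step 2 — Sum components: V_total = 36.87 - j82 V.
Step 3 — Convert to polar: |V_total| = 89.91 V, ∠V_total = -65.8°.

V_total = 89.91∠-65.8° V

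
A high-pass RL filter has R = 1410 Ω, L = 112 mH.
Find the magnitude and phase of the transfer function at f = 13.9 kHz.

Step 1 — Angular frequency: ω = 2π·1.39e+04 = 8.734e+04 rad/s.
Step 2 — Transfer function: H(jω) = jωL/(R + jωL).
Step 3 — Numerator jωL = j·9782; denominator R + jωL = 1410 + j9782.
Step 4 — H = 0.9796 + j0.1412.
Step 5 — Magnitude: |H| = 0.9898 (-0.1 dB); phase: φ = 8.2°.

|H| = 0.9898 (-0.1 dB), φ = 8.2°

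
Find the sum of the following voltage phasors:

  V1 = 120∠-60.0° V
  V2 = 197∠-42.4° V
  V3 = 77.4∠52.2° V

Step 1 — Convert each phasor to rectangular form:
  V1 = 120·(cos(-60.0°) + j·sin(-60.0°)) = 60 - j103.9 V
  V2 = 197·(cos(-42.4°) + j·sin(-42.4°)) = 145.5 - j132.8 V
  V3 = 77.4·(cos(52.2°) + j·sin(52.2°)) = 47.44 + j61.16 V
Step 2 — Sum components: V_total = 252.9 - j175.6 V.
Step 3 — Convert to polar: |V_total| = 307.9 V, ∠V_total = -34.8°.

V_total = 307.9∠-34.8° V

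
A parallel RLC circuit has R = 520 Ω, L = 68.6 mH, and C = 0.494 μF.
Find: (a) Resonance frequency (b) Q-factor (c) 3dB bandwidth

Step 1 — Resonance: ω₀ = 1/√(LC) = 1/√(0.0686·4.94e-07) = 5432 rad/s.
Step 2 — f₀ = ω₀/(2π) = 864.6 Hz.
Step 3 — Parallel Q: Q = R/(ω₀L) = 520/(5432·0.0686) = 1.395.
Step 4 — Bandwidth: Δω = ω₀/Q = 3893 rad/s; BW = Δω/(2π) = 619.6 Hz.

(a) f₀ = 864.6 Hz  (b) Q = 1.395  (c) BW = 619.6 Hz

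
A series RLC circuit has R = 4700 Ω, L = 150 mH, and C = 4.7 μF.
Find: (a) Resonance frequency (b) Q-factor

Step 1 — Resonance condition Im(Z)=0 gives ω₀ = 1/√(LC).
Step 2 — ω₀ = 1/√(0.15·4.7e-06) = 1191 rad/s.
Step 3 — f₀ = ω₀/(2π) = 189.6 Hz.
Step 4 — Series Q: Q = ω₀L/R = 1191·0.15/4700 = 0.03801.

(a) f₀ = 189.6 Hz  (b) Q = 0.03801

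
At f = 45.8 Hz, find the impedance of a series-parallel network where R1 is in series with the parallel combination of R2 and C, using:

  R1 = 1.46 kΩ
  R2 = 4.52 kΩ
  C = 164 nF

Step 1 — Angular frequency: ω = 2π·f = 2π·45.8 = 287.8 rad/s.
Step 2 — Component impedances:
  R1: Z = R = 1460 Ω
  R2: Z = R = 4520 Ω
  C: Z = 1/(jωC) = -j/(ω·C) = 0 - j2.119e+04 Ω
Step 3 — Parallel branch: R2 || C = 1/(1/R2 + 1/C) = 4323 - j922.2 Ω.
Step 4 — Series with R1: Z_total = R1 + (R2 || C) = 5783 - j922.2 Ω = 5856∠-9.1° Ω.

Z = 5783 - j922.2 Ω = 5856∠-9.1° Ω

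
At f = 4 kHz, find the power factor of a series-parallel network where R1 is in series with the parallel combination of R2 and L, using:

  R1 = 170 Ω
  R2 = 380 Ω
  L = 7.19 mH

Step 1 — Angular frequency: ω = 2π·f = 2π·4000 = 2.513e+04 rad/s.
Step 2 — Component impedances:
  R1: Z = R = 170 Ω
  R2: Z = R = 380 Ω
  L: Z = jωL = j·2.513e+04·0.00719 = 0 + j180.7 Ω
Step 3 — Parallel branch: R2 || L = 1/(1/R2 + 1/L) = 70.08 + j147.4 Ω.
Step 4 — Series with R1: Z_total = R1 + (R2 || L) = 240.1 + j147.4 Ω = 281.7∠31.5° Ω.
Step 5 — Power factor: PF = cos(φ) = Re(Z)/|Z| = 240.08/281.71 = 0.8522.
Step 6 — Type: Im(Z) = 147.4 ⇒ lagging (phase φ = 31.5°).

PF = 0.8522 (lagging, φ = 31.5°)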